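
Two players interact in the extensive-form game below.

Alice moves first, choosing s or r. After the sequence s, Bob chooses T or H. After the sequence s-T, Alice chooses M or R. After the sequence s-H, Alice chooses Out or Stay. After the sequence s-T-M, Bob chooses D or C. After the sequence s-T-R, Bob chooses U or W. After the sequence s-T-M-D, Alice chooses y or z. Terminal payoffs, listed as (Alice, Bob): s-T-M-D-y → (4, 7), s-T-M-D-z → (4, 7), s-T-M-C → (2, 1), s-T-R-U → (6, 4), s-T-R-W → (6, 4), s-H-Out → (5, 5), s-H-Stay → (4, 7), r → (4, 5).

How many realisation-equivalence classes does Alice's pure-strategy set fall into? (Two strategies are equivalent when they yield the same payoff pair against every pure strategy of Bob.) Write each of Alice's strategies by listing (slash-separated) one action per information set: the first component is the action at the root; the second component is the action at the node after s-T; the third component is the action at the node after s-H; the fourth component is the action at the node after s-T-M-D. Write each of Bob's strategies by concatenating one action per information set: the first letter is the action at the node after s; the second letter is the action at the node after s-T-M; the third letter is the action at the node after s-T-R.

5

Alice has 16 pure strategies: s/M/Out/y, s/M/Out/z, s/M/Stay/y, s/M/Stay/z, s/R/Out/y, s/R/Out/z, s/R/Stay/y, s/R/Stay/z, r/M/Out/y, r/M/Out/z, r/M/Stay/y, r/M/Stay/z, r/R/Out/y, r/R/Out/z, r/R/Stay/y, r/R/Stay/z. Columns: TDU, TDW, TCU, TCW, HDU, HDW, HCU, HCW.
{s/M/Out/y, s/M/Out/z} → row (4,7) (4,7) (2,1) (2,1) (5,5) (5,5) (5,5) (5,5)
{s/M/Stay/y, s/M/Stay/z} → row (4,7) (4,7) (2,1) (2,1) (4,7) (4,7) (4,7) (4,7)
{s/R/Out/y, s/R/Out/z} → row (6,4) (6,4) (6,4) (6,4) (5,5) (5,5) (5,5) (5,5)
{s/R/Stay/y, s/R/Stay/z} → row (6,4) (6,4) (6,4) (6,4) (4,7) (4,7) (4,7) (4,7)
{r/M/Out/y, r/M/Out/z, r/M/Stay/y, r/M/Stay/z, r/R/Out/y, r/R/Out/z, r/R/Stay/y, r/R/Stay/z} → row (4,5) (4,5) (4,5) (4,5) (4,5) (4,5) (4,5) (4,5)
That's 5 distinct rows out of 16 strategies.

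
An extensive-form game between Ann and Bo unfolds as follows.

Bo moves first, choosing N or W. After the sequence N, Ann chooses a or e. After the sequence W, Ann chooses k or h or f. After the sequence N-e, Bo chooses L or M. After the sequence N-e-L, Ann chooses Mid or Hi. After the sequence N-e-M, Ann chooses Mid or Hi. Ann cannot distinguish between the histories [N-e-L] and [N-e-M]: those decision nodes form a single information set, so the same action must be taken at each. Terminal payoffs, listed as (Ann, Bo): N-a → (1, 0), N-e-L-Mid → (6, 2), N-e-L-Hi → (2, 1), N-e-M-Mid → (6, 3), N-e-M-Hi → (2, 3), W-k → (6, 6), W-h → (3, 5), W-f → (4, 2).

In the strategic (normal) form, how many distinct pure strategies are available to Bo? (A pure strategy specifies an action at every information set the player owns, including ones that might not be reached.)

4

Bo owns the root with actions {N, W} — two choices.
Bo owns the node after N-e with actions {L, M} — two choices.
A pure strategy fixes one action at each information set independently, so the count is the product 2 × 2 = 4.
(For reference, Ann has 12 pure strategies, giving a 4×12 normal-form matrix.)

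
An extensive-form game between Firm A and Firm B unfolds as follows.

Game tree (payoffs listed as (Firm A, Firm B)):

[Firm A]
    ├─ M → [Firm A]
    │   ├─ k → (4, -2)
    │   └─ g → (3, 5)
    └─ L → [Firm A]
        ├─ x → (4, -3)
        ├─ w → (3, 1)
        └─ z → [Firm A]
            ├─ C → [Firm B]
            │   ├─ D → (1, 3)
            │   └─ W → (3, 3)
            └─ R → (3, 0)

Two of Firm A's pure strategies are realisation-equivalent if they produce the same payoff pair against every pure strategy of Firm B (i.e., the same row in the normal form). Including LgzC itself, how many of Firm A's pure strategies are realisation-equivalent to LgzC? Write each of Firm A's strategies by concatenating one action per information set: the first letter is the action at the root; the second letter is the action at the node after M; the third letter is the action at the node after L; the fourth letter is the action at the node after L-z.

2

Row for LgzC (columns D, W): (1,3) (3,3).
Under LgzC, Firm A's choice at the node after M can never be reached regardless of what Firm B does, so varying those choices leaves every outcome unchanged.
Holding the reachable choices fixed and varying the unreachable one freely already gives 2 equivalent strategies.
No other strategy reproduces this row, so those 2 are the full class: LkzC, LgzC.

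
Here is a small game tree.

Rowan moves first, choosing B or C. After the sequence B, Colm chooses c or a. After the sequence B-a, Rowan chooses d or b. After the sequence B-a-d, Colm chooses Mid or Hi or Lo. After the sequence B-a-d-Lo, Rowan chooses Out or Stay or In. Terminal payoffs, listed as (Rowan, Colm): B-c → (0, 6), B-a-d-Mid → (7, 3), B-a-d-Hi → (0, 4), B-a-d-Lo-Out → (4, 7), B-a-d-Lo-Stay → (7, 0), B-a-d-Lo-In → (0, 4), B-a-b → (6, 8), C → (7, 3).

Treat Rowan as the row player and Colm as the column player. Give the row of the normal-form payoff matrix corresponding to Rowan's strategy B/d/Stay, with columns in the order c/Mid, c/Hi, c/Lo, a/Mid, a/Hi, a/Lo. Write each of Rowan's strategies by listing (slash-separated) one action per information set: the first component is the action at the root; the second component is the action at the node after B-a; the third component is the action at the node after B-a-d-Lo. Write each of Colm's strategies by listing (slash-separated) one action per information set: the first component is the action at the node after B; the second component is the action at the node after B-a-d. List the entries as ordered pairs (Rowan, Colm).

(0,6) (0,6) (0,6) (7,3) (0,4) (7,0)

vs c/Mid: Rowan plays B → Colm plays c at [B] → (0, 6)
vs c/Hi: Rowan plays B → Colm plays c at [B] → (0, 6)
vs c/Lo: Rowan plays B → Colm plays c at [B] → (0, 6)
vs a/Mid: Rowan plays B → Colm plays a at [B] → Rowan plays d at [B-a] → Colm plays Mid at [B-a-d] → (7, 3)
vs a/Hi: Rowan plays B → Colm plays a at [B] → Rowan plays d at [B-a] → Colm plays Hi at [B-a-d] → (0, 4)
vs a/Lo: Rowan plays B → Colm plays a at [B] → Rowan plays d at [B-a] → Colm plays Lo at [B-a-d] → Rowan plays Stay at [B-a-d-Lo] → (7, 0)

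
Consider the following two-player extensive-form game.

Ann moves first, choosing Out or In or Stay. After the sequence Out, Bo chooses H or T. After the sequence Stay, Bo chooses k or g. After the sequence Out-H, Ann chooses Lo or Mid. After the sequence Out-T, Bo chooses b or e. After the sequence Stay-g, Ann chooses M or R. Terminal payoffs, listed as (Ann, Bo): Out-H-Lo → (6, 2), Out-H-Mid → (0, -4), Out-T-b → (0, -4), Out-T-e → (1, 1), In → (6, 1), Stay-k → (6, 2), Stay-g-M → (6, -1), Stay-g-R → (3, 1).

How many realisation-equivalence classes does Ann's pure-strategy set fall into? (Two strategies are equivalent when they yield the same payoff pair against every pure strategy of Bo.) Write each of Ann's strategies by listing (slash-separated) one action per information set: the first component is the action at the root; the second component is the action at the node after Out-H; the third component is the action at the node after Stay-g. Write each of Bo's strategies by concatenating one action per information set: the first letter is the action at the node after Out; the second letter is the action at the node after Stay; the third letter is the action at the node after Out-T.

Ann has 12 pure strategies: Out/Lo/M, Out/Lo/R, Out/Mid/M, Out/Mid/R, In/Lo/M, In/Lo/R, In/Mid/M, In/Mid/R, Stay/Lo/M, Stay/Lo/R, Stay/Mid/M, Stay/Mid/R. Columns: Hkb, Hke, Hgb, Hge, Tkb, Tke, Tgb, Tge.
{Out/Lo/M, Out/Lo/R} → row (6,2) (6,2) (6,2) (6,2) (0,-4) (1,1) (0,-4) (1,1)
{Out/Mid/M, Out/Mid/R} → row (0,-4) (0,-4) (0,-4) (0,-4) (0,-4) (1,1) (0,-4) (1,1)
{In/Lo/M, In/Lo/R, In/Mid/M, In/Mid/R} → row (6,1) (6,1) (6,1) (6,1) (6,1) (6,1) (6,1) (6,1)
{Stay/Lo/M, Stay/Mid/M} → row (6,2) (6,2) (6,-1) (6,-1) (6,2) (6,2) (6,-1) (6,-1)
{Stay/Lo/R, Stay/Mid/R} → row (6,2) (6,2) (3,1) (3,1) (6,2) (6,2) (3,1) (3,1)
That's 5 distinct rows out of 12 strategies.

5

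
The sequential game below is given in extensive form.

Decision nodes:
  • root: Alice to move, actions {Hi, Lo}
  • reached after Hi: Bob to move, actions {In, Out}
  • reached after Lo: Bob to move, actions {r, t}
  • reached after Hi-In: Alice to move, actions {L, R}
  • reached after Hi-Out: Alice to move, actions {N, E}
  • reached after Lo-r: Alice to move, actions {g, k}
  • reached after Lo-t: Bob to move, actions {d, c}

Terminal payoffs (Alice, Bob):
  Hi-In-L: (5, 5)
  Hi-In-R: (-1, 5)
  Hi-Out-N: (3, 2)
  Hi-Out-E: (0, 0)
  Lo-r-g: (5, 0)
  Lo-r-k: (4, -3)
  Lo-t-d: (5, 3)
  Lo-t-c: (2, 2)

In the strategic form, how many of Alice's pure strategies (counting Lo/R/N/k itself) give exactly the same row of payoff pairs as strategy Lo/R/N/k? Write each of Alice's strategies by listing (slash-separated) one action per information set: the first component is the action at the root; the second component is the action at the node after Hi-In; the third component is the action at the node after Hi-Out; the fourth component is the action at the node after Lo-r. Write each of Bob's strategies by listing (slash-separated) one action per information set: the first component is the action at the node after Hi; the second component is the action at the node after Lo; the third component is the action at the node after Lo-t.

4

Row for Lo/R/N/k (columns In/r/d, In/r/c, In/t/d, In/t/c, Out/r/d, Out/r/c, Out/t/d, Out/t/c): (4,-3) (4,-3) (5,3) (2,2) (4,-3) (4,-3) (5,3) (2,2).
Under Lo/R/N/k, Alice's choice at the node after Hi-In and at the node after Hi-Out can never be reached regardless of what Bob does, so varying those choices leaves every outcome unchanged.
Holding the reachable choices fixed and varying the unreachable ones freely already gives 2 × 2 = 4 equivalent strategies.
No other strategy reproduces this row, so those 4 are the full class: Lo/L/N/k, Lo/L/E/k, Lo/R/N/k, Lo/R/E/k.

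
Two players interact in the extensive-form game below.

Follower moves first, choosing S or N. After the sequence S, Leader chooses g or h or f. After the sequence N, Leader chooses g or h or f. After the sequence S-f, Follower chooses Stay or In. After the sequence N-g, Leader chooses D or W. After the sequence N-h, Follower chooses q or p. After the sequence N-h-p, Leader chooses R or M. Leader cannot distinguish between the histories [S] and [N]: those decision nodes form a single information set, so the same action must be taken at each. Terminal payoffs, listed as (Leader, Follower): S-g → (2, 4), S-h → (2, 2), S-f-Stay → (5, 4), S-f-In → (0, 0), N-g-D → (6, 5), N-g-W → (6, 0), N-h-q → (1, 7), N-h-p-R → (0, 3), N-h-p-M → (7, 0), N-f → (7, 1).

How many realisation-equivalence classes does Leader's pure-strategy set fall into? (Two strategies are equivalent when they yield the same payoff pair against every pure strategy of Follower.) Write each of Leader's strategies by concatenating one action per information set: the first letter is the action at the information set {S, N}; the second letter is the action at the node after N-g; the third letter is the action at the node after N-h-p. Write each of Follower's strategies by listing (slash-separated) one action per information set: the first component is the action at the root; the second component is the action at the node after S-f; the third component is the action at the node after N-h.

5

Leader has 12 pure strategies: gDR, gDM, gWR, gWM, hDR, hDM, hWR, hWM, fDR, fDM, fWR, fWM. Columns: S/Stay/q, S/Stay/p, S/In/q, S/In/p, N/Stay/q, N/Stay/p, N/In/q, N/In/p.
{gDR, gDM} → row (2,4) (2,4) (2,4) (2,4) (6,5) (6,5) (6,5) (6,5)
{gWR, gWM} → row (2,4) (2,4) (2,4) (2,4) (6,0) (6,0) (6,0) (6,0)
{hDR, hWR} → row (2,2) (2,2) (2,2) (2,2) (1,7) (0,3) (1,7) (0,3)
{hDM, hWM} → row (2,2) (2,2) (2,2) (2,2) (1,7) (7,0) (1,7) (7,0)
{fDR, fDM, fWR, fWM} → row (5,4) (5,4) (0,0) (0,0) (7,1) (7,1) (7,1) (7,1)
That's 5 distinct rows out of 12 strategies.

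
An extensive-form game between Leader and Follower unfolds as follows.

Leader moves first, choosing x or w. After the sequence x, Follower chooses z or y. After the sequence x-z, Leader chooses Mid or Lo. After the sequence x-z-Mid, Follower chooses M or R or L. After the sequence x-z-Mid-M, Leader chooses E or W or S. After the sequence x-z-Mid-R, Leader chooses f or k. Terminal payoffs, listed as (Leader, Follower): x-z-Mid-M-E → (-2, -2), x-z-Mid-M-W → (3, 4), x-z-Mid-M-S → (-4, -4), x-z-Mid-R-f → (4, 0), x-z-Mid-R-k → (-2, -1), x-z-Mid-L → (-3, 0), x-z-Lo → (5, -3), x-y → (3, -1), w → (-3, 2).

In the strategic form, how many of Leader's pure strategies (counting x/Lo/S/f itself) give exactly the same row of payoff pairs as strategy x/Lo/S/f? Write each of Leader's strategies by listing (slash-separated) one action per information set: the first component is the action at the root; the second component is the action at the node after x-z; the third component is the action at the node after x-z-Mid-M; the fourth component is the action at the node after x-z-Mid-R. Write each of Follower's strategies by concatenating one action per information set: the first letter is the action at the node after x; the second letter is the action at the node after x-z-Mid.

6

Row for x/Lo/S/f (columns zM, zR, zL, yM, yR, yL): (5,-3) (5,-3) (5,-3) (3,-1) (3,-1) (3,-1).
Under x/Lo/S/f, Leader's choice at the node after x-z-Mid-M and at the node after x-z-Mid-R can never be reached regardless of what Follower does, so varying those choices leaves every outcome unchanged.
Holding the reachable choices fixed and varying the unreachable ones freely already gives 3 × 2 = 6 equivalent strategies.
No other strategy reproduces this row, so those 6 are the full class: x/Lo/E/f, x/Lo/E/k, x/Lo/W/f, x/Lo/W/k, x/Lo/S/f, x/Lo/S/k.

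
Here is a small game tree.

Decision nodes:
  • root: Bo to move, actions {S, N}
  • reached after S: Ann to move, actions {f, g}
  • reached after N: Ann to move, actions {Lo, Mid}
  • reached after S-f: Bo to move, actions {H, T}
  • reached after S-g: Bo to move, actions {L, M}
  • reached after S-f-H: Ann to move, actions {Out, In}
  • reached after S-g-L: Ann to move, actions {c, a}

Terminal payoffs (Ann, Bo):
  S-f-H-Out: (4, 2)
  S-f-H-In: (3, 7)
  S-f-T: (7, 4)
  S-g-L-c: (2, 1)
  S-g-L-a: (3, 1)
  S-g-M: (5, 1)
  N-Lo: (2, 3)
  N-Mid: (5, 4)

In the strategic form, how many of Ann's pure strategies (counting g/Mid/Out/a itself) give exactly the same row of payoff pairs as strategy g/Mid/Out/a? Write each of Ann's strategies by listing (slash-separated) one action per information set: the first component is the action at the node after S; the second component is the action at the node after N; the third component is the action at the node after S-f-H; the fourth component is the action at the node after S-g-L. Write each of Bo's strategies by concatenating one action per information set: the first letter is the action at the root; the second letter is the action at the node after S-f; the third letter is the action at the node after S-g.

2

Row for g/Mid/Out/a (columns SHL, SHM, STL, STM, NHL, NHM, NTL, NTM): (3,1) (5,1) (3,1) (5,1) (5,4) (5,4) (5,4) (5,4).
Under g/Mid/Out/a, Ann's choice at the node after S-f-H can never be reached regardless of what Bo does, so varying those choices leaves every outcome unchanged.
Holding the reachable choices fixed and varying the unreachable one freely already gives 2 equivalent strategies.
No other strategy reproduces this row, so those 2 are the full class: g/Mid/Out/a, g/Mid/In/a.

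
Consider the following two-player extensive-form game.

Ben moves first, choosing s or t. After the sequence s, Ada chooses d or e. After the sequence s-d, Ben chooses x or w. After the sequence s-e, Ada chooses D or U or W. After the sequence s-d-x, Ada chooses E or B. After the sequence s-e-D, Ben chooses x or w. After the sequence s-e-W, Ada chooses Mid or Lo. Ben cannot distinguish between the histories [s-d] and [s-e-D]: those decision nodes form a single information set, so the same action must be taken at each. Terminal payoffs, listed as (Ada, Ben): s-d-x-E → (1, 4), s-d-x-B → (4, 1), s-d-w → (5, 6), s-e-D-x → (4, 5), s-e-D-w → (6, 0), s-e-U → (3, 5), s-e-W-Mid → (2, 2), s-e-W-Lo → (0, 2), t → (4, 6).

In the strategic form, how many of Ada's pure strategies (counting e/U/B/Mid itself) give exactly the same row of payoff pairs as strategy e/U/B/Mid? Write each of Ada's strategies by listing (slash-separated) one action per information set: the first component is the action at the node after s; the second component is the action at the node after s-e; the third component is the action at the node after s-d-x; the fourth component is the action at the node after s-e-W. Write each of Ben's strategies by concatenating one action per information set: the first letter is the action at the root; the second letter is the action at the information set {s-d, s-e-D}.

Row for e/U/B/Mid (columns sx, sw, tx, tw): (3,5) (3,5) (4,6) (4,6).
Under e/U/B/Mid, Ada's choice at the node after s-d-x and at the node after s-e-W can never be reached regardless of what Ben does, so varying those choices leaves every outcome unchanged.
Holding the reachable choices fixed and varying the unreachable ones freely already gives 2 × 2 = 4 equivalent strategies.
No other strategy reproduces this row, so those 4 are the full class: e/U/E/Mid, e/U/E/Lo, e/U/B/Mid, e/U/B/Lo.

4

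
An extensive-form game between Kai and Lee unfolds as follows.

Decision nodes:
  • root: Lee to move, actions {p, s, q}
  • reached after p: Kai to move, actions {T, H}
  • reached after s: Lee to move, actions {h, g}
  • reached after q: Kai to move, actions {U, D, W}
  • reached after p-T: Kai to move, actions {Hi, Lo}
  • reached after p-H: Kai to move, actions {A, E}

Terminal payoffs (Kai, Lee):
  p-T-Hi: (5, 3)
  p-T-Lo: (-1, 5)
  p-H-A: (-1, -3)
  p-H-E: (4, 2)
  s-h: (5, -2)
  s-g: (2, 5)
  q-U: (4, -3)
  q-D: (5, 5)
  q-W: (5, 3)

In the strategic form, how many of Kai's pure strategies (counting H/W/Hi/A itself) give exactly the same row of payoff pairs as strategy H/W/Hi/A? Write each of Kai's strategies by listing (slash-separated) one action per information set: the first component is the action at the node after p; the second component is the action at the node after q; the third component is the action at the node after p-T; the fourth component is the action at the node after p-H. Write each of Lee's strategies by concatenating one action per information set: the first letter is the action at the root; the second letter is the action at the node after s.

2

Row for H/W/Hi/A (columns ph, pg, sh, sg, qh, qg): (-1,-3) (-1,-3) (5,-2) (2,5) (5,3) (5,3).
Under H/W/Hi/A, Kai's choice at the node after p-T can never be reached regardless of what Lee does, so varying those choices leaves every outcome unchanged.
Holding the reachable choices fixed and varying the unreachable one freely already gives 2 equivalent strategies.
No other strategy reproduces this row, so those 2 are the full class: H/W/Hi/A, H/W/Lo/A.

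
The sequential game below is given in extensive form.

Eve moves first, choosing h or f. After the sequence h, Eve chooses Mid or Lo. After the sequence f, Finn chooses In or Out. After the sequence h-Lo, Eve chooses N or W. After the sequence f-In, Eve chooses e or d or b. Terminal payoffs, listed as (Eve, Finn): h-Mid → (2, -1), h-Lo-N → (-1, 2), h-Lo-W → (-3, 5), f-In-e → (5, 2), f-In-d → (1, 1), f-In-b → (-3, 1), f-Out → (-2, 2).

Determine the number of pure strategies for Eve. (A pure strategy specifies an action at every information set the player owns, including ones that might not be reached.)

Eve owns the root with actions {h, f} — two choices.
Eve owns the node after h with actions {Mid, Lo} — two choices.
Eve owns the node after h-Lo with actions {N, W} — two choices.
Eve owns the node after f-In with actions {e, d, b} — three choices.
A pure strategy fixes one action at each information set independently, so the count is the product 2 × 2 × 2 × 3 = 24.
(For reference, Finn has 2 pure strategies, giving a 24×2 normal-form matrix.)

24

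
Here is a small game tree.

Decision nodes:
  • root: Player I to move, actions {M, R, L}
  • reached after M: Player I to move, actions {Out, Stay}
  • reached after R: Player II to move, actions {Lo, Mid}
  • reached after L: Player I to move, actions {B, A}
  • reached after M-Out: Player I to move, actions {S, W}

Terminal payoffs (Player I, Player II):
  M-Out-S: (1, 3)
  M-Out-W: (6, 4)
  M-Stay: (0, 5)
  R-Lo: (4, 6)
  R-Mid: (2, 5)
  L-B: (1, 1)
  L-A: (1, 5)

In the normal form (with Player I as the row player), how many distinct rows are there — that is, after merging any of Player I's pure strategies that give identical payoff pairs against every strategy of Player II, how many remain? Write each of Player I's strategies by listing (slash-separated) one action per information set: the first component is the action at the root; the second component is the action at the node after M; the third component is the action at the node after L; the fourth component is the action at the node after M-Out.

Player I has 24 pure strategies: M/Out/B/S, M/Out/B/W, M/Out/A/S, M/Out/A/W, M/Stay/B/S, M/Stay/B/W, M/Stay/A/S, M/Stay/A/W, R/Out/B/S, R/Out/B/W, R/Out/A/S, R/Out/A/W, R/Stay/B/S, R/Stay/B/W, R/Stay/A/S, R/Stay/A/W, L/Out/B/S, L/Out/B/W, L/Out/A/S, L/Out/A/W, L/Stay/B/S, L/Stay/B/W, L/Stay/A/S, L/Stay/A/W. Columns: Lo, Mid.
{M/Out/B/S, M/Out/A/S} → row (1,3) (1,3)
{M/Out/B/W, M/Out/A/W} → row (6,4) (6,4)
{M/Stay/B/S, M/Stay/B/W, M/Stay/A/S, M/Stay/A/W} → row (0,5) (0,5)
{R/Out/B/S, R/Out/B/W, R/Out/A/S, R/Out/A/W, R/Stay/B/S, R/Stay/B/W, R/Stay/A/S, R/Stay/A/W} → row (4,6) (2,5)
{L/Out/B/S, L/Out/B/W, L/Stay/B/S, L/Stay/B/W} → row (1,1) (1,1)
{L/Out/A/S, L/Out/A/W, L/Stay/A/S, L/Stay/A/W} → row (1,5) (1,5)
That's 6 distinct rows out of 24 strategies.

6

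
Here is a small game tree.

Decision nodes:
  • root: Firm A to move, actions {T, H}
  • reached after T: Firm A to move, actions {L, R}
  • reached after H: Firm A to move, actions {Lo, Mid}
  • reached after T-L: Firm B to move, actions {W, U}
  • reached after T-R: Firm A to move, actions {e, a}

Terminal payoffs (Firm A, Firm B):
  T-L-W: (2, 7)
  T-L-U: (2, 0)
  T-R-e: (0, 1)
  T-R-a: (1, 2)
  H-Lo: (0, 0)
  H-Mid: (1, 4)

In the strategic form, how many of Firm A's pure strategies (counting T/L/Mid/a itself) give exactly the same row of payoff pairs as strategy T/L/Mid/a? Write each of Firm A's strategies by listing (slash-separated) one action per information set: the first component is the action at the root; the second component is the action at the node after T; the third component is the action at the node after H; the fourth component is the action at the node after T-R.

4

Row for T/L/Mid/a (columns W, U): (2,7) (2,0).
Under T/L/Mid/a, Firm A's choice at the node after H and at the node after T-R can never be reached regardless of what Firm B does, so varying those choices leaves every outcome unchanged.
Holding the reachable choices fixed and varying the unreachable ones freely already gives 2 × 2 = 4 equivalent strategies.
No other strategy reproduces this row, so those 4 are the full class: T/L/Lo/e, T/L/Lo/a, T/L/Mid/e, T/L/Mid/a.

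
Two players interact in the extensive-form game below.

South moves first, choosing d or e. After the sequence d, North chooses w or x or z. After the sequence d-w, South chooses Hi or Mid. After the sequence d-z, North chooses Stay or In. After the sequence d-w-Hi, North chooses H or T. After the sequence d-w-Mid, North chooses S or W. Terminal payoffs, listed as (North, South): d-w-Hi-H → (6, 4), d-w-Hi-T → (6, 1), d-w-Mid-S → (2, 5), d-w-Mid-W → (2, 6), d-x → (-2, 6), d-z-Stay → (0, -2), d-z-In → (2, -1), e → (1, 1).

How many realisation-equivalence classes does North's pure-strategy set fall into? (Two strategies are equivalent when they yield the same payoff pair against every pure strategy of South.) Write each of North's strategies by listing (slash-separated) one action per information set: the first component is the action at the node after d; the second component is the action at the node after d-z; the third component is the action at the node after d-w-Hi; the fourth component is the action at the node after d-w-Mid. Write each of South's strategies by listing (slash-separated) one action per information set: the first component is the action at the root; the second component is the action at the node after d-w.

North has 24 pure strategies: w/Stay/H/S, w/Stay/H/W, w/Stay/T/S, w/Stay/T/W, w/In/H/S, w/In/H/W, w/In/T/S, w/In/T/W, x/Stay/H/S, x/Stay/H/W, x/Stay/T/S, x/Stay/T/W, x/In/H/S, x/In/H/W, x/In/T/S, x/In/T/W, z/Stay/H/S, z/Stay/H/W, z/Stay/T/S, z/Stay/T/W, z/In/H/S, z/In/H/W, z/In/T/S, z/In/T/W. Columns: d/Hi, d/Mid, e/Hi, e/Mid.
{w/Stay/H/S, w/In/H/S} → row (6,4) (2,5) (1,1) (1,1)
{w/Stay/H/W, w/In/H/W} → row (6,4) (2,6) (1,1) (1,1)
{w/Stay/T/S, w/In/T/S} → row (6,1) (2,5) (1,1) (1,1)
{w/Stay/T/W, w/In/T/W} → row (6,1) (2,6) (1,1) (1,1)
{x/Stay/H/S, x/Stay/H/W, x/Stay/T/S, x/Stay/T/W, x/In/H/S, x/In/H/W, x/In/T/S, x/In/T/W} → row (-2,6) (-2,6) (1,1) (1,1)
{z/Stay/H/S, z/Stay/H/W, z/Stay/T/S, z/Stay/T/W} → row (0,-2) (0,-2) (1,1) (1,1)
{z/In/H/S, z/In/H/W, z/In/T/S, z/In/T/W} → row (2,-1) (2,-1) (1,1) (1,1)
That's 7 distinct rows out of 24 strategies.

7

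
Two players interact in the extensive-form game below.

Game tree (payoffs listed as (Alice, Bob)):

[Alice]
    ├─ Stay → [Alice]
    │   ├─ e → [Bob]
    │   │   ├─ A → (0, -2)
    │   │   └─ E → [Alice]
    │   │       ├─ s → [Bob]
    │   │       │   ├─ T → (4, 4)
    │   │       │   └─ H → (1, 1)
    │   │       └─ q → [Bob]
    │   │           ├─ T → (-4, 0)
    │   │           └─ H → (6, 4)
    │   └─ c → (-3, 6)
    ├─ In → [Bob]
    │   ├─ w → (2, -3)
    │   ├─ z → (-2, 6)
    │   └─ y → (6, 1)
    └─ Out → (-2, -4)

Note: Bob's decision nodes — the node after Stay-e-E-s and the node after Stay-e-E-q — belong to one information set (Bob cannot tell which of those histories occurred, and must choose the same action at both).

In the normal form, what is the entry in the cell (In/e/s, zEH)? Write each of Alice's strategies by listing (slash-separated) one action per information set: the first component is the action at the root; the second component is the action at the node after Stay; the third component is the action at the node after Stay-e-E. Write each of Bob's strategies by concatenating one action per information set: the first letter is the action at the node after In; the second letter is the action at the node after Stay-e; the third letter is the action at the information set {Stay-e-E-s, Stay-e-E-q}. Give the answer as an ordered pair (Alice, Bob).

(-2, 6)

Trace the play path from the root:
  Alice plays In
  Bob plays z at [In]
→ terminal payoff (-2, 6).
(Alice's choice at the node after Stay is never reached on this path, so it doesn't affect the outcome.)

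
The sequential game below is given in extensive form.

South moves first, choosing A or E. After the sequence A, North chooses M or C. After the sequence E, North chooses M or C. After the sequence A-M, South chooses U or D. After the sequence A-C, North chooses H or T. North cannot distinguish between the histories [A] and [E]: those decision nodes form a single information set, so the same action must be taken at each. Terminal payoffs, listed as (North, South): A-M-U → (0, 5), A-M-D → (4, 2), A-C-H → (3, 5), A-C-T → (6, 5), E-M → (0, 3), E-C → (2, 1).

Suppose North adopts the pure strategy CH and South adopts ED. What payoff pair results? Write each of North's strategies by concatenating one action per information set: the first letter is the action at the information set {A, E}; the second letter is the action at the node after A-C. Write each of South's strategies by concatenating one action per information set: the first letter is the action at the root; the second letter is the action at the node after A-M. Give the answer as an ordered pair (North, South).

Trace the play path from the root:
  South plays E
  North plays C at [E]
→ terminal payoff (2, 1).
(North's choice at the node after A-C is never reached on this path, so it doesn't affect the outcome.)

(2, 1)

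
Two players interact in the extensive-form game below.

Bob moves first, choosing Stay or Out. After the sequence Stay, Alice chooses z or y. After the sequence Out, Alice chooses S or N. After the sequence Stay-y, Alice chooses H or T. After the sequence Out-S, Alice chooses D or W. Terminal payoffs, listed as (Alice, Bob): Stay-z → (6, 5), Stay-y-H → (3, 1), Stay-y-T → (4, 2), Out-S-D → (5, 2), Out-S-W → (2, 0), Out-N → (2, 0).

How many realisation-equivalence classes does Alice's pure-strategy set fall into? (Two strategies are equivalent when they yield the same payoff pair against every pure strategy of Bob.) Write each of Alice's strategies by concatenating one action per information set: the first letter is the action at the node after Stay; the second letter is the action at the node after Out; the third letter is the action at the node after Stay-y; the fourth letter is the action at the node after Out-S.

6

Alice has 16 pure strategies: zSHD, zSHW, zSTD, zSTW, zNHD, zNHW, zNTD, zNTW, ySHD, ySHW, ySTD, ySTW, yNHD, yNHW, yNTD, yNTW. Columns: Stay, Out.
{zSHD, zSTD} → row (6,5) (5,2)
{zSHW, zSTW, zNHD, zNHW, zNTD, zNTW} → row (6,5) (2,0)
{ySHD} → row (3,1) (5,2)
{ySHW, yNHD, yNHW} → row (3,1) (2,0)
{ySTD} → row (4,2) (5,2)
{ySTW, yNTD, yNTW} → row (4,2) (2,0)
That's 6 distinct rows out of 16 strategies.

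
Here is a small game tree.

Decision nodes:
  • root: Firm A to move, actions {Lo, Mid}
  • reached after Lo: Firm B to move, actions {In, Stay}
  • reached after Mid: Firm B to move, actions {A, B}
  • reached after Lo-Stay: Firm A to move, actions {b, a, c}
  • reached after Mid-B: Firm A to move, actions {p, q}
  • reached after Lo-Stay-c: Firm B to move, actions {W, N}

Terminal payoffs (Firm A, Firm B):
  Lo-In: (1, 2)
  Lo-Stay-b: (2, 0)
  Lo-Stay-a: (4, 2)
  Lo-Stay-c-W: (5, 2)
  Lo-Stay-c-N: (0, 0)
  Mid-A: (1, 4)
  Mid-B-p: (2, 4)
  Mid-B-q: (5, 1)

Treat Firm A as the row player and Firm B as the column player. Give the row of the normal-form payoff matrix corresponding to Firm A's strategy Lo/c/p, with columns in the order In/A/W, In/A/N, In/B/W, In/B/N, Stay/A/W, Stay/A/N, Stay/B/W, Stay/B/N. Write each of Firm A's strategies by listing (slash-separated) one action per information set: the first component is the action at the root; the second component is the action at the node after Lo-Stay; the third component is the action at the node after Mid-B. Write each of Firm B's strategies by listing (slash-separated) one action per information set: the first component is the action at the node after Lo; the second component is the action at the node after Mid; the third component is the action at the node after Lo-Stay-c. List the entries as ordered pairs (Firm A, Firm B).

(1,2) (1,2) (1,2) (1,2) (5,2) (0,0) (5,2) (0,0)

vs In/A/W: Firm A plays Lo → Firm B plays In at [Lo] → (1, 2)
vs In/A/N: Firm A plays Lo → Firm B plays In at [Lo] → (1, 2)
vs In/B/W: Firm A plays Lo → Firm B plays In at [Lo] → (1, 2)
vs In/B/N: Firm A plays Lo → Firm B plays In at [Lo] → (1, 2)
vs Stay/A/W: Firm A plays Lo → Firm B plays Stay at [Lo] → Firm A plays c at [Lo-Stay] → Firm B plays W at [Lo-Stay-c] → (5, 2)
vs Stay/A/N: Firm A plays Lo → Firm B plays Stay at [Lo] → Firm A plays c at [Lo-Stay] → Firm B plays N at [Lo-Stay-c] → (0, 0)
vs Stay/B/W: Firm A plays Lo → Firm B plays Stay at [Lo] → Firm A plays c at [Lo-Stay] → Firm B plays W at [Lo-Stay-c] → (5, 2)
vs Stay/B/N: Firm A plays Lo → Firm B plays Stay at [Lo] → Firm A plays c at [Lo-Stay] → Firm B plays N at [Lo-Stay-c] → (0, 0)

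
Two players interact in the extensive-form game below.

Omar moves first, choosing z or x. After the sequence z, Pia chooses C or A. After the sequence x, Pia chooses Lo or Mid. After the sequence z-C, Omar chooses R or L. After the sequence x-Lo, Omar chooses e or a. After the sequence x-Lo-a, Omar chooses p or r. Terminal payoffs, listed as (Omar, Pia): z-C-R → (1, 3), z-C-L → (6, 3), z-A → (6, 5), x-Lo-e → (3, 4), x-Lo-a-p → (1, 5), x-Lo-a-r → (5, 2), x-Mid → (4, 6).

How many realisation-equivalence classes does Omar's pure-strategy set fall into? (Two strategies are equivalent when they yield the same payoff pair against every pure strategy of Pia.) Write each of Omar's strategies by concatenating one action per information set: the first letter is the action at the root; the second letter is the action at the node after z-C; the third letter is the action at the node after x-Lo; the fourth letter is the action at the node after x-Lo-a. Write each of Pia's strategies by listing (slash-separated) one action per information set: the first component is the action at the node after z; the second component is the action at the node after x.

Omar has 16 pure strategies: zRep, zRer, zRap, zRar, zLep, zLer, zLap, zLar, xRep, xRer, xRap, xRar, xLep, xLer, xLap, xLar. Columns: C/Lo, C/Mid, A/Lo, A/Mid.
{zRep, zRer, zRap, zRar} → row (1,3) (1,3) (6,5) (6,5)
{zLep, zLer, zLap, zLar} → row (6,3) (6,3) (6,5) (6,5)
{xRep, xRer, xLep, xLer} → row (3,4) (4,6) (3,4) (4,6)
{xRap, xLap} → row (1,5) (4,6) (1,5) (4,6)
{xRar, xLar} → row (5,2) (4,6) (5,2) (4,6)
That's 5 distinct rows out of 16 strategies.

5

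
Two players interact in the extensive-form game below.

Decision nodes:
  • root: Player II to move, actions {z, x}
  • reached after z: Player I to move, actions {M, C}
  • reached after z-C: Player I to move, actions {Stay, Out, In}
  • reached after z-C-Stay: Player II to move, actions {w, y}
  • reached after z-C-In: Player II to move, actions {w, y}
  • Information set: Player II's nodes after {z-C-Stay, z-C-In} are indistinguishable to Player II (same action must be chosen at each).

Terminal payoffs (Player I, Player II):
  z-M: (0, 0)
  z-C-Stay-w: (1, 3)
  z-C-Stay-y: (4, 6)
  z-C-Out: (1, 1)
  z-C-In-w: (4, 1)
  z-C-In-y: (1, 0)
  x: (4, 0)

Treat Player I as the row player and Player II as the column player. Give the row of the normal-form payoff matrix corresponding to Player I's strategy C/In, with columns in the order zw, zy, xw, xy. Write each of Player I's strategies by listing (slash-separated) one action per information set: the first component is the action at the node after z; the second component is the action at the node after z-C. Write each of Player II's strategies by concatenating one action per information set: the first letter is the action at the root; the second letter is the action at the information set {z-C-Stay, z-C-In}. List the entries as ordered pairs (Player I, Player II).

vs zw: Player II plays z → Player I plays C at [z] → Player I plays In at [z-C] → Player II plays w at [z-C-In] → (4, 1)
vs zy: Player II plays z → Player I plays C at [z] → Player I plays In at [z-C] → Player II plays y at [z-C-In] → (1, 0)
vs xw: Player II plays x → (4, 0)
vs xy: Player II plays x → (4, 0)

(4,1) (1,0) (4,0) (4,0)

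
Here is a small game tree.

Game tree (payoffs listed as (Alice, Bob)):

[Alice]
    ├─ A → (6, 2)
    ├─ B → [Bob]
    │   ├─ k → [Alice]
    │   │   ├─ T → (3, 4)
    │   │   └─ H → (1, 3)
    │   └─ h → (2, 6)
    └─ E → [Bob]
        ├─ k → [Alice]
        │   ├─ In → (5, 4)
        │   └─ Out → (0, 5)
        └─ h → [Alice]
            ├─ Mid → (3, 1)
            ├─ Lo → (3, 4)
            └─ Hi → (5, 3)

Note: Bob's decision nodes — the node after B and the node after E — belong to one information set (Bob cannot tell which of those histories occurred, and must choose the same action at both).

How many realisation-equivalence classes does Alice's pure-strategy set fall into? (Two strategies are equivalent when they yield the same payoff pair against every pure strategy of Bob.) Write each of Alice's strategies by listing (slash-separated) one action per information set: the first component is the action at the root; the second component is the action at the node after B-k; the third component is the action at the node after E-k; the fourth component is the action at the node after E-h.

Alice has 36 pure strategies: A/T/In/Mid, A/T/In/Lo, A/T/In/Hi, A/T/Out/Mid, A/T/Out/Lo, A/T/Out/Hi, A/H/In/Mid, A/H/In/Lo, A/H/In/Hi, A/H/Out/Mid, A/H/Out/Lo, A/H/Out/Hi, B/T/In/Mid, B/T/In/Lo, B/T/In/Hi, B/T/Out/Mid, B/T/Out/Lo, B/T/Out/Hi, B/H/In/Mid, B/H/In/Lo, B/H/In/Hi, B/H/Out/Mid, B/H/Out/Lo, B/H/Out/Hi, E/T/In/Mid, E/T/In/Lo, E/T/In/Hi, E/T/Out/Mid, E/T/Out/Lo, E/T/Out/Hi, E/H/In/Mid, E/H/In/Lo, E/H/In/Hi, E/H/Out/Mid, E/H/Out/Lo, E/H/Out/Hi. Columns: k, h.
{A/T/In/Mid, A/T/In/Lo, A/T/In/Hi, A/T/Out/Mid, A/T/Out/Lo, A/T/Out/Hi, A/H/In/Mid, A/H/In/Lo, A/H/In/Hi, A/H/Out/Mid, A/H/Out/Lo, A/H/Out/Hi} → row (6,2) (6,2)
{B/T/In/Mid, B/T/In/Lo, B/T/In/Hi, B/T/Out/Mid, B/T/Out/Lo, B/T/Out/Hi} → row (3,4) (2,6)
{B/H/In/Mid, B/H/In/Lo, B/H/In/Hi, B/H/Out/Mid, B/H/Out/Lo, B/H/Out/Hi} → row (1,3) (2,6)
{E/T/In/Mid, E/H/In/Mid} → row (5,4) (3,1)
{E/T/In/Lo, E/H/In/Lo} → row (5,4) (3,4)
{E/T/In/Hi, E/H/In/Hi} → row (5,4) (5,3)
{E/T/Out/Mid, E/H/Out/Mid} → row (0,5) (3,1)
{E/T/Out/Lo, E/H/Out/Lo} → row (0,5) (3,4)
{E/T/Out/Hi, E/H/Out/Hi} → row (0,5) (5,3)
That's 9 distinct rows out of 36 strategies.

9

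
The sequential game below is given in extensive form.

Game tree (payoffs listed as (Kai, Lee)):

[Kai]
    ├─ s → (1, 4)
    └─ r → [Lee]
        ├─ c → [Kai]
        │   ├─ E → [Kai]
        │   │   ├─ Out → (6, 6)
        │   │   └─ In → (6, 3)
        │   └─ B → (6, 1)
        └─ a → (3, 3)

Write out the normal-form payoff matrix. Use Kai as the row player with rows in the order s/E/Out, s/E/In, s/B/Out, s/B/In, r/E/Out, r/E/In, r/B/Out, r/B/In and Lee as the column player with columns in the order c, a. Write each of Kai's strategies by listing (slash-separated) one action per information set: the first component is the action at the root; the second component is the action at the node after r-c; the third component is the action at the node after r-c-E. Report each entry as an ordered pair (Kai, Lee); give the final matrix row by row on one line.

s/E/Out: (1,4) (1,4) | s/E/In: (1,4) (1,4) | s/B/Out: (1,4) (1,4) | s/B/In: (1,4) (1,4) | r/E/Out: (6,6) (3,3) | r/E/In: (6,3) (3,3) | r/B/Out: (6,1) (3,3) | r/B/In: (6,1) (3,3)

               c        a
s/E/Out    (1,4)    (1,4)
 s/E/In    (1,4)    (1,4)
s/B/Out    (1,4)    (1,4)
 s/B/In    (1,4)    (1,4)
r/E/Out    (6,6)    (3,3)
 r/E/In    (6,3)    (3,3)
r/B/Out    (6,1)    (3,3)
 r/B/In    (6,1)    (3,3)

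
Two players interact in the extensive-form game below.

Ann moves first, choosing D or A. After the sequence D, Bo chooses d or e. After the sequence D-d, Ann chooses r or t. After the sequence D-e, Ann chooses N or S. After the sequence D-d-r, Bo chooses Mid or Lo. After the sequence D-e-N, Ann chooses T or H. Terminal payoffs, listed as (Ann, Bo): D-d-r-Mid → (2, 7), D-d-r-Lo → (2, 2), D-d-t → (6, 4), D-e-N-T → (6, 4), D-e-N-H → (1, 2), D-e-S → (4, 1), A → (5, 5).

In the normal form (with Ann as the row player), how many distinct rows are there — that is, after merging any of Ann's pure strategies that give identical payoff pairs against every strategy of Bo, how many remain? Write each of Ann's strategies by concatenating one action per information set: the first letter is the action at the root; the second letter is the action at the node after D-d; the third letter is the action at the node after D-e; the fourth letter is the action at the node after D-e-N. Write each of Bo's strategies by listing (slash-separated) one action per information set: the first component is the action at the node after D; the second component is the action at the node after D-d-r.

Ann has 16 pure strategies: DrNT, DrNH, DrST, DrSH, DtNT, DtNH, DtST, DtSH, ArNT, ArNH, ArST, ArSH, AtNT, AtNH, AtST, AtSH. Columns: d/Mid, d/Lo, e/Mid, e/Lo.
{DrNT} → row (2,7) (2,2) (6,4) (6,4)
{DrNH} → row (2,7) (2,2) (1,2) (1,2)
{DrST, DrSH} → row (2,7) (2,2) (4,1) (4,1)
{DtNT} → row (6,4) (6,4) (6,4) (6,4)
{DtNH} → row (6,4) (6,4) (1,2) (1,2)
{DtST, DtSH} → row (6,4) (6,4) (4,1) (4,1)
{ArNT, ArNH, ArST, ArSH, AtNT, AtNH, AtST, AtSH} → row (5,5) (5,5) (5,5) (5,5)
That's 7 distinct rows out of 16 strategies.

7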